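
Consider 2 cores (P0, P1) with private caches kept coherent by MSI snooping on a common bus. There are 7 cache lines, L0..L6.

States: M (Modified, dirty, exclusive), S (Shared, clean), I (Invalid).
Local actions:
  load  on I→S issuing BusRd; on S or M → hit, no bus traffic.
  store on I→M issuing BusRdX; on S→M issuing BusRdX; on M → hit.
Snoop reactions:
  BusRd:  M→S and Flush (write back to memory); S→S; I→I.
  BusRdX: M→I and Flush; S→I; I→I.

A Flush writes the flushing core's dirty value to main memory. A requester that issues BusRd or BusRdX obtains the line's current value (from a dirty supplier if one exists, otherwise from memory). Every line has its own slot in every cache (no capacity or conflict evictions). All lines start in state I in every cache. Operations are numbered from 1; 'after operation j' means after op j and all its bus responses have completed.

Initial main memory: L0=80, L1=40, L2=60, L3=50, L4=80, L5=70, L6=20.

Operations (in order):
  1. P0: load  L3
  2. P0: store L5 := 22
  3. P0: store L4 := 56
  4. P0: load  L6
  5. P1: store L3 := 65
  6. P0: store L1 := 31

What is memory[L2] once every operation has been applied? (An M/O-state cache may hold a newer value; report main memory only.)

memory[L2] = 60

[1] P0: load  L3 | P0:S(50), P1:I | bus: BusRd
[2] P0: store L5 := 22 | P0:M(22), P1:I | bus: BusRdX
[3] P0: store L4 := 56 | P0:M(56), P1:I | bus: BusRdX
[4] P0: load  L6 | P0:S(20), P1:I | bus: BusRd
[5] P1: store L3 := 65 | P0:I, P1:M(65) | bus: BusRdX
[6] P0: store L1 := 31 | P0:M(31), P1:I | bus: BusRdX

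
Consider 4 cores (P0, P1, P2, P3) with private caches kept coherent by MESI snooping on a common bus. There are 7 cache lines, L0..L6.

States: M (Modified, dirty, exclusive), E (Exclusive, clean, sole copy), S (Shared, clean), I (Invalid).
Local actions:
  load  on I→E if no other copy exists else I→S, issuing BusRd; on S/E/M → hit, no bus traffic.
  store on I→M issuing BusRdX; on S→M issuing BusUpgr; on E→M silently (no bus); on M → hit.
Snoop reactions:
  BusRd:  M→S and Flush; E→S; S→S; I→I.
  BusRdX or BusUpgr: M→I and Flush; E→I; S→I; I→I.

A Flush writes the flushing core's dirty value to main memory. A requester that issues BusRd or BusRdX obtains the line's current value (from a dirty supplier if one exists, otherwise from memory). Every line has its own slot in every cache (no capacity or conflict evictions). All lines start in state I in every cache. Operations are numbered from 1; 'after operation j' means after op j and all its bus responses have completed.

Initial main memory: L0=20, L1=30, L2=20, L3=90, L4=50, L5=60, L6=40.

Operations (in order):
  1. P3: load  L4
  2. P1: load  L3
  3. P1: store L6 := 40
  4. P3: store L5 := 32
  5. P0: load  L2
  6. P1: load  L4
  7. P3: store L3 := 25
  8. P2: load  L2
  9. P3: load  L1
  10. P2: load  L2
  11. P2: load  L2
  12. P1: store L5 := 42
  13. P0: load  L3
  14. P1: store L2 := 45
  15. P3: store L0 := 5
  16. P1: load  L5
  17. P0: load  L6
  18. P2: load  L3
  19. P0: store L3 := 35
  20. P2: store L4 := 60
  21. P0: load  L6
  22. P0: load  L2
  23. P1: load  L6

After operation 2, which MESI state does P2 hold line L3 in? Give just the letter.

state = I

  op1 P3: load  L4 → I/I/I/E on L4; bus BusRd; mem=50
  op2 P1: load  L3 → I/E/I/I on L3; bus BusRd; mem=90
  op3 P1: store L6 := 40 → I/M/I/I on L6; bus BusRdX; mem=40
  op4 P3: store L5 := 32 → I/I/I/M on L5; bus BusRdX; mem=60
  op5 P0: load  L2 → E/I/I/I on L2; bus BusRd; mem=20
  op6 P1: load  L4 → I/S/I/S on L4; bus BusRd; mem=50
  op7 P3: store L3 := 25 → I/I/I/M on L3; bus BusRdX; mem=90
  op8 P2: load  L2 → S/I/S/I on L2; bus BusRd; mem=20
  op9 P3: load  L1 → I/I/I/E on L1; bus BusRd; mem=30
  op10 P2: load  L2 → S/I/S/I on L2; bus (none); mem=20
  op11 P2: load  L2 → S/I/S/I on L2; bus (none); mem=20
  op12 P1: store L5 := 42 → I/M/I/I on L5; bus BusRdX Flush; mem=32
  op13 P0: load  L3 → S/I/I/S on L3; bus BusRd Flush; mem=25
  op14 P1: store L2 := 45 → I/M/I/I on L2; bus BusRdX; mem=20
  op15 P3: store L0 := 5 → I/I/I/M on L0; bus BusRdX; mem=20
  op16 P1: load  L5 → I/M/I/I on L5; bus (none); mem=32
  op17 P0: load  L6 → S/S/I/I on L6; bus BusRd Flush; mem=40
  op18 P2: load  L3 → S/I/S/S on L3; bus BusRd; mem=25
  op19 P0: store L3 := 35 → M/I/I/I on L3; bus BusUpgr; mem=25
  op20 P2: store L4 := 60 → I/I/M/I on L4; bus BusRdX; mem=50
  op21 P0: load  L6 → S/S/I/I on L6; bus (none); mem=40
  op22 P0: load  L2 → S/S/I/I on L2; bus BusRd Flush; mem=45
  op23 P1: load  L6 → S/S/I/I on L6; bus (none); mem=40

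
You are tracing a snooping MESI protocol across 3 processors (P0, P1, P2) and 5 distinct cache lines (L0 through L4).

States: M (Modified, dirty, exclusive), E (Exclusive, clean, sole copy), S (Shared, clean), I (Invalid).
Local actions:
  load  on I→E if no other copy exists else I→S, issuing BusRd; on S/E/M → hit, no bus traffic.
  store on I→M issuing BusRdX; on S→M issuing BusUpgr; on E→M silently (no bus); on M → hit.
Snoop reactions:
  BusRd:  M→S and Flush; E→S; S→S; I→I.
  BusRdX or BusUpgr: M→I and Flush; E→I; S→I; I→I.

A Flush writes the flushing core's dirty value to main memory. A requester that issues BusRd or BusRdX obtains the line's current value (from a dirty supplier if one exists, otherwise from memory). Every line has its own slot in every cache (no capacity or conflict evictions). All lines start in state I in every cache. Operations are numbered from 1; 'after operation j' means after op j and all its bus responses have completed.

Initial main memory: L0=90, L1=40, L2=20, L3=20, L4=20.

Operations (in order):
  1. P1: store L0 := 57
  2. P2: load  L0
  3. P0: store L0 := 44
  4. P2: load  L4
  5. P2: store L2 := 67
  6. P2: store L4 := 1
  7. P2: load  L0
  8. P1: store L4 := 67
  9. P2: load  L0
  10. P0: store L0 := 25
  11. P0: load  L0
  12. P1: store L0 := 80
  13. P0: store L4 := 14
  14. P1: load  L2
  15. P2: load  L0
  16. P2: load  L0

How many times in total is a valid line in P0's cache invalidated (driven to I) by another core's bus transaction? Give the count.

[1] P1: store L0 := 57 | P0:I, P1:M(57), P2:I | bus: BusRdX
[2] P2: load  L0 | P0:I, P1:S(57), P2:S(57) | bus: BusRd,Flush
[3] P0: store L0 := 44 | P0:M(44), P1:I, P2:I | bus: BusRdX
[4] P2: load  L4 | P0:I, P1:I, P2:E(20) | bus: BusRd
[5] P2: store L2 := 67 | P0:I, P1:I, P2:M(67) | bus: BusRdX
[6] P2: store L4 := 1 | P0:I, P1:I, P2:M(1) | bus: none
[7] P2: load  L0 | P0:S(44), P1:I, P2:S(44) | bus: BusRd,Flush
[8] P1: store L4 := 67 | P0:I, P1:M(67), P2:I | bus: BusRdX,Flush
[9] P2: load  L0 | P0:S(44), P1:I, P2:S(44) | bus: none
[10] P0: store L0 := 25 | P0:M(25), P1:I, P2:I | bus: BusUpgr
[11] P0: load  L0 | P0:M(25), P1:I, P2:I | bus: none
[12] P1: store L0 := 80 | P0:I, P1:M(80), P2:I | bus: BusRdX,Flush
[13] P0: store L4 := 14 | P0:M(14), P1:I, P2:I | bus: BusRdX,Flush
[14] P1: load  L2 | P0:I, P1:S(67), P2:S(67) | bus: BusRd,Flush
[15] P2: load  L0 | P0:I, P1:S(80), P2:S(80) | bus: BusRd,Flush
[16] P2: load  L0 | P0:I, P1:S(80), P2:S(80) | bus: none

invalidations = 1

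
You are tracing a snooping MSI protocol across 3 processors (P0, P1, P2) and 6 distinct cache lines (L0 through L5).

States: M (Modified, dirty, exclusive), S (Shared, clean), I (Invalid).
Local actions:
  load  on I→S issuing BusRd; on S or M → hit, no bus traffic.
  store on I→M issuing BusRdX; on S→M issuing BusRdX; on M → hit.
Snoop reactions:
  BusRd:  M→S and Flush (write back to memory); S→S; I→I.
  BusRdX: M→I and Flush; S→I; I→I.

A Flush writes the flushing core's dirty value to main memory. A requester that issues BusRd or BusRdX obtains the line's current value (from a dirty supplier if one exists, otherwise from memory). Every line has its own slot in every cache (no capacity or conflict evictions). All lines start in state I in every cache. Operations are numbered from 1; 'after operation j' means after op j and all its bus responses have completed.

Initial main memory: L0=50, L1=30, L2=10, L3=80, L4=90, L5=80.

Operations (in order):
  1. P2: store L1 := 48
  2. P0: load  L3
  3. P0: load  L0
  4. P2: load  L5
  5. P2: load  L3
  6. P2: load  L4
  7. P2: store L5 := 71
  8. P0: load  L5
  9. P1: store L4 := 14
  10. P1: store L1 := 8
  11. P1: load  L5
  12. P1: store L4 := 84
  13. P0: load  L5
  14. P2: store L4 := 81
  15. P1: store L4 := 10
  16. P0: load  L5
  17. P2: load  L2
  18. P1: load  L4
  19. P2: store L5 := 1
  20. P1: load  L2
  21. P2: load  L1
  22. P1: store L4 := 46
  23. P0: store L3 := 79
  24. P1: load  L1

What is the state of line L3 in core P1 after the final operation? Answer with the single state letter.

[1] P2: store L1 := 48 | P0:I, P1:I, P2:M(48) | bus: BusRdX
[2] P0: load  L3 | P0:S(80), P1:I, P2:I | bus: BusRd
[3] P0: load  L0 | P0:S(50), P1:I, P2:I | bus: BusRd
[4] P2: load  L5 | P0:I, P1:I, P2:S(80) | bus: BusRd
[5] P2: load  L3 | P0:S(80), P1:I, P2:S(80) | bus: BusRd
[6] P2: load  L4 | P0:I, P1:I, P2:S(90) | bus: BusRd
[7] P2: store L5 := 71 | P0:I, P1:I, P2:M(71) | bus: BusRdX
[8] P0: load  L5 | P0:S(71), P1:I, P2:S(71) | bus: BusRd,Flush
[9] P1: store L4 := 14 | P0:I, P1:M(14), P2:I | bus: BusRdX
[10] P1: store L1 := 8 | P0:I, P1:M(8), P2:I | bus: BusRdX,Flush
[11] P1: load  L5 | P0:S(71), P1:S(71), P2:S(71) | bus: BusRd
[12] P1: store L4 := 84 | P0:I, P1:M(84), P2:I | bus: none
[13] P0: load  L5 | P0:S(71), P1:S(71), P2:S(71) | bus: none
[14] P2: store L4 := 81 | P0:I, P1:I, P2:M(81) | bus: BusRdX,Flush
[15] P1: store L4 := 10 | P0:I, P1:M(10), P2:I | bus: BusRdX,Flush
[16] P0: load  L5 | P0:S(71), P1:S(71), P2:S(71) | bus: none
[17] P2: load  L2 | P0:I, P1:I, P2:S(10) | bus: BusRd
[18] P1: load  L4 | P0:I, P1:M(10), P2:I | bus: none
[19] P2: store L5 := 1 | P0:I, P1:I, P2:M(1) | bus: BusRdX
[20] P1: load  L2 | P0:I, P1:S(10), P2:S(10) | bus: BusRd
[21] P2: load  L1 | P0:I, P1:S(8), P2:S(8) | bus: BusRd,Flush
[22] P1: store L4 := 46 | P0:I, P1:M(46), P2:I | bus: none
[23] P0: store L3 := 79 | P0:M(79), P1:I, P2:I | bus: BusRdX
[24] P1: load  L1 | P0:I, P1:S(8), P2:S(8) | bus: none

state = I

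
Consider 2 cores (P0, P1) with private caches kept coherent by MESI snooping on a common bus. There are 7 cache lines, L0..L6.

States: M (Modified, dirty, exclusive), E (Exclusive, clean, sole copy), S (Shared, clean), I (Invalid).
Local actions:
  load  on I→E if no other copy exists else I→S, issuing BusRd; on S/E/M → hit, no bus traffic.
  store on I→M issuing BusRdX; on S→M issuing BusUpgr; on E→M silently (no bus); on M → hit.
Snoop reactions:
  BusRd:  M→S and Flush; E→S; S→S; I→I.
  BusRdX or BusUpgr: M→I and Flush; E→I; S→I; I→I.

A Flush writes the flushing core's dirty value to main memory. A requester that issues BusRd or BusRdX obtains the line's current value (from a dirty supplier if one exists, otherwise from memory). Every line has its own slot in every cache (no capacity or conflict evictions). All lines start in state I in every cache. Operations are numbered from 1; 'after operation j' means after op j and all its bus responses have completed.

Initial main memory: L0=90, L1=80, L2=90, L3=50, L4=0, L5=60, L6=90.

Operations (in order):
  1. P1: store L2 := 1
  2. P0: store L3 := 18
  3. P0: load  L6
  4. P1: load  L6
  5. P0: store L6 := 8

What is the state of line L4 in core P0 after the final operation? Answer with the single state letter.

[1] P1: store L2 := 1 | P0:I, P1:M(1) | bus: BusRdX
[2] P0: store L3 := 18 | P0:M(18), P1:I | bus: BusRdX
[3] P0: load  L6 | P0:E(90), P1:I | bus: BusRd
[4] P1: load  L6 | P0:S(90), P1:S(90) | bus: BusRd
[5] P0: store L6 := 8 | P0:M(8), P1:I | bus: BusUpgr

state = I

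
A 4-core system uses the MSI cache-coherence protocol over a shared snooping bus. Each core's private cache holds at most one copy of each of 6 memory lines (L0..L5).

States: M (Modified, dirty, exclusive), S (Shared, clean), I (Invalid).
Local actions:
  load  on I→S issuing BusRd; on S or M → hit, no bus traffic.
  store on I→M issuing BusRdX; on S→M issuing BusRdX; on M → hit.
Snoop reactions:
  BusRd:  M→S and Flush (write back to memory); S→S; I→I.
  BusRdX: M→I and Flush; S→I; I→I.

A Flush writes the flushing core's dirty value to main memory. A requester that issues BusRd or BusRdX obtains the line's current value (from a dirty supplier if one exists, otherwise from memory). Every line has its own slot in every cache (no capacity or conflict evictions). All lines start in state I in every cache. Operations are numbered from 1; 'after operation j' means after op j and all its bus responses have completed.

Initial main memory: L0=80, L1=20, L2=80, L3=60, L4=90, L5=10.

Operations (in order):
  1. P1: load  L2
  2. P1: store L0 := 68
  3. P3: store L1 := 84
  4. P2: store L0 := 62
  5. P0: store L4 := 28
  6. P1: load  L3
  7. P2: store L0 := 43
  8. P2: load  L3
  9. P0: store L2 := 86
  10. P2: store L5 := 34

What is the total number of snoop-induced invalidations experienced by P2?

[1] P1: load  L2 | P0:I, P1:S(80), P2:I, P3:I | bus: BusRd
[2] P1: store L0 := 68 | P0:I, P1:M(68), P2:I, P3:I | bus: BusRdX
[3] P3: store L1 := 84 | P0:I, P1:I, P2:I, P3:M(84) | bus: BusRdX
[4] P2: store L0 := 62 | P0:I, P1:I, P2:M(62), P3:I | bus: BusRdX,Flush
[5] P0: store L4 := 28 | P0:M(28), P1:I, P2:I, P3:I | bus: BusRdX
[6] P1: load  L3 | P0:I, P1:S(60), P2:I, P3:I | bus: BusRd
[7] P2: store L0 := 43 | P0:I, P1:I, P2:M(43), P3:I | bus: none
[8] P2: load  L3 | P0:I, P1:S(60), P2:S(60), P3:I | bus: BusRd
[9] P0: store L2 := 86 | P0:M(86), P1:I, P2:I, P3:I | bus: BusRdX
[10] P2: store L5 := 34 | P0:I, P1:I, P2:M(34), P3:I | bus: BusRdX

invalidations = 0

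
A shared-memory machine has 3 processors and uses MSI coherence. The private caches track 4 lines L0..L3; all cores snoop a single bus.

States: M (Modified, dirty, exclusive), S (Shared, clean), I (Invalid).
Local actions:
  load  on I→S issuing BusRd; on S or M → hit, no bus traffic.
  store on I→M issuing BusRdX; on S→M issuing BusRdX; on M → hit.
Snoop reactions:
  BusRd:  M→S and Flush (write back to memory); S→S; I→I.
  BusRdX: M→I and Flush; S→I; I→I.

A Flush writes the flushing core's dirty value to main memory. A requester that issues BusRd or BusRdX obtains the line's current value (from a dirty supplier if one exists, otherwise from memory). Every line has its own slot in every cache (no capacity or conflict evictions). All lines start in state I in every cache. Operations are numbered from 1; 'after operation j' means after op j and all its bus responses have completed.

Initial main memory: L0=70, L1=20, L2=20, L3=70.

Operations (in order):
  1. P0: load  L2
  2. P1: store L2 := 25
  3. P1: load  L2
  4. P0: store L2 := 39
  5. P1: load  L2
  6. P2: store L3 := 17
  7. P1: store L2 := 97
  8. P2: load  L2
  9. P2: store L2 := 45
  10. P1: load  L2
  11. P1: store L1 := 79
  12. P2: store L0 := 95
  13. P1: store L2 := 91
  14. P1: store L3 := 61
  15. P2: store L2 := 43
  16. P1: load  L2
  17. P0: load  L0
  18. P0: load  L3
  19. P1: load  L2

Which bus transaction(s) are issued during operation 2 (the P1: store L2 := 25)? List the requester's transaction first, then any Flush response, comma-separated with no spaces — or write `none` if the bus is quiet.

step 1: P0: load  L2  ⟶  SII  (L2)  txn=BusRd  M[L2]=20
step 2: P1: store L2 := 25  ⟶  IMI  (L2)  txn=BusRdX  M[L2]=20
step 3: P1: load  L2  ⟶  IMI  (L2)  txn=∅  M[L2]=20
step 4: P0: store L2 := 39  ⟶  MII  (L2)  txn=BusRdX+Flush  M[L2]=25
step 5: P1: load  L2  ⟶  SSI  (L2)  txn=BusRd+Flush  M[L2]=39
step 6: P2: store L3 := 17  ⟶  IIM  (L3)  txn=BusRdX  M[L3]=70
step 7: P1: store L2 := 97  ⟶  IMI  (L2)  txn=BusRdX  M[L2]=39
step 8: P2: load  L2  ⟶  ISS  (L2)  txn=BusRd+Flush  M[L2]=97
step 9: P2: store L2 := 45  ⟶  IIM  (L2)  txn=BusRdX  M[L2]=97
step 10: P1: load  L2  ⟶  ISS  (L2)  txn=BusRd+Flush  M[L2]=45
step 11: P1: store L1 := 79  ⟶  IMI  (L1)  txn=BusRdX  M[L1]=20
step 12: P2: store L0 := 95  ⟶  IIM  (L0)  txn=BusRdX  M[L0]=70
step 13: P1: store L2 := 91  ⟶  IMI  (L2)  txn=BusRdX  M[L2]=45
step 14: P1: store L3 := 61  ⟶  IMI  (L3)  txn=BusRdX+Flush  M[L3]=17
step 15: P2: store L2 := 43  ⟶  IIM  (L2)  txn=BusRdX+Flush  M[L2]=91
step 16: P1: load  L2  ⟶  ISS  (L2)  txn=BusRd+Flush  M[L2]=43
step 17: P0: load  L0  ⟶  SIS  (L0)  txn=BusRd+Flush  M[L0]=95
step 18: P0: load  L3  ⟶  SSI  (L3)  txn=BusRd+Flush  M[L3]=61
step 19: P1: load  L2  ⟶  ISS  (L2)  txn=∅  M[L2]=43

bus = BusRdX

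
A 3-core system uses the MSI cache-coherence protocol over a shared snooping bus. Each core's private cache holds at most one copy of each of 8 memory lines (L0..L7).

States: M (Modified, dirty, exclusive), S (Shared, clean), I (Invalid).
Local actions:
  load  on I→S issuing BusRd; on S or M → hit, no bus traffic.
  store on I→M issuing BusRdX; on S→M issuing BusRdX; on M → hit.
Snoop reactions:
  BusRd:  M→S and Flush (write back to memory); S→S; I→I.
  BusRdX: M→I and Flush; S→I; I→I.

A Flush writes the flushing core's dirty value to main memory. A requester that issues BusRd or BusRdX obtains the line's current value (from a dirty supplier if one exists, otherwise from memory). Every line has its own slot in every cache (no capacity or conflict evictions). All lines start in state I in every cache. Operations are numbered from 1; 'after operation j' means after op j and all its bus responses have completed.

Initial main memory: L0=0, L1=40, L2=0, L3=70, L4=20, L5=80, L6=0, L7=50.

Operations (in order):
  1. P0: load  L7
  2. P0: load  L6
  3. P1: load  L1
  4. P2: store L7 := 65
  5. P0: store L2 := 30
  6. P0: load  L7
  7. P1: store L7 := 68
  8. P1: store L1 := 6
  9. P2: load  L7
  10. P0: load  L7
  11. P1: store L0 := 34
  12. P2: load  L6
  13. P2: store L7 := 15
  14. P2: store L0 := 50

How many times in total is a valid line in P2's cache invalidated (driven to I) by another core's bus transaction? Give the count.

step 1: P0: load  L7  ⟶  SII  (L7)  txn=BusRd  M[L7]=50
step 2: P0: load  L6  ⟶  SII  (L6)  txn=BusRd  M[L6]=0
step 3: P1: load  L1  ⟶  ISI  (L1)  txn=BusRd  M[L1]=40
step 4: P2: store L7 := 65  ⟶  IIM  (L7)  txn=BusRdX  M[L7]=50
step 5: P0: store L2 := 30  ⟶  MII  (L2)  txn=BusRdX  M[L2]=0
step 6: P0: load  L7  ⟶  SIS  (L7)  txn=BusRd+Flush  M[L7]=65
step 7: P1: store L7 := 68  ⟶  IMI  (L7)  txn=BusRdX  M[L7]=65
step 8: P1: store L1 := 6  ⟶  IMI  (L1)  txn=BusRdX  M[L1]=40
step 9: P2: load  L7  ⟶  ISS  (L7)  txn=BusRd+Flush  M[L7]=68
step 10: P0: load  L7  ⟶  SSS  (L7)  txn=BusRd  M[L7]=68
step 11: P1: store L0 := 34  ⟶  IMI  (L0)  txn=BusRdX  M[L0]=0
step 12: P2: load  L6  ⟶  SIS  (L6)  txn=BusRd  M[L6]=0
step 13: P2: store L7 := 15  ⟶  IIM  (L7)  txn=BusRdX  M[L7]=68
step 14: P2: store L0 := 50  ⟶  IIM  (L0)  txn=BusRdX+Flush  M[L0]=34

invalidations = 1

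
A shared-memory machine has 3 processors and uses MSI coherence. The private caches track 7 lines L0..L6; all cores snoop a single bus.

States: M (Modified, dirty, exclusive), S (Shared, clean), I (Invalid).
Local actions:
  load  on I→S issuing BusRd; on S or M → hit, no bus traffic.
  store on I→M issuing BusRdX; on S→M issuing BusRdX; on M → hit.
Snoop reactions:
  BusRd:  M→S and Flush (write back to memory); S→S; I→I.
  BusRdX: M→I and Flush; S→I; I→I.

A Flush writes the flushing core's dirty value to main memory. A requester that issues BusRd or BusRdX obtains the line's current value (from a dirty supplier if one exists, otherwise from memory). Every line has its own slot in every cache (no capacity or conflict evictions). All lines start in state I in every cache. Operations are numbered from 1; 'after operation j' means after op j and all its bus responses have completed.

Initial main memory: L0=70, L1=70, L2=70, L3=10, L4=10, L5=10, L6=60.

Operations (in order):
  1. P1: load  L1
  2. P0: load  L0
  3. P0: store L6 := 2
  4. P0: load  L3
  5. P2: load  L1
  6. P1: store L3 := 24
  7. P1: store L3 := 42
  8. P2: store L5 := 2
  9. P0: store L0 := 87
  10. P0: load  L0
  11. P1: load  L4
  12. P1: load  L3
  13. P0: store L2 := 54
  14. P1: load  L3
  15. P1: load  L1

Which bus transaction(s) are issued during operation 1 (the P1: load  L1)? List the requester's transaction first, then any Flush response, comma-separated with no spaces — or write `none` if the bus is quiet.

1. P1: load  L1  bus=[BusRd]  L1: P0=I P1=S P2=I  mem[L1]=70
2. P0: load  L0  bus=[BusRd]  L0: P0=S P1=I P2=I  mem[L0]=70
3. P0: store L6 := 2  bus=[BusRdX]  L6: P0=M P1=I P2=I  mem[L6]=60
4. P0: load  L3  bus=[BusRd]  L3: P0=S P1=I P2=I  mem[L3]=10
5. P2: load  L1  bus=[BusRd]  L1: P0=I P1=S P2=S  mem[L1]=70
6. P1: store L3 := 24  bus=[BusRdX]  L3: P0=I P1=M P2=I  mem[L3]=10
7. P1: store L3 := 42  bus=[-]  L3: P0=I P1=M P2=I  mem[L3]=10
8. P2: store L5 := 2  bus=[BusRdX]  L5: P0=I P1=I P2=M  mem[L5]=10
9. P0: store L0 := 87  bus=[BusRdX]  L0: P0=M P1=I P2=I  mem[L0]=70
10. P0: load  L0  bus=[-]  L0: P0=M P1=I P2=I  mem[L0]=70
11. P1: load  L4  bus=[BusRd]  L4: P0=I P1=S P2=I  mem[L4]=10
12. P1: load  L3  bus=[-]  L3: P0=I P1=M P2=I  mem[L3]=10
13. P0: store L2 := 54  bus=[BusRdX]  L2: P0=M P1=I P2=I  mem[L2]=70
14. P1: load  L3  bus=[-]  L3: P0=I P1=M P2=I  mem[L3]=10
15. P1: load  L1  bus=[-]  L1: P0=I P1=S P2=S  mem[L1]=70

bus = BusRd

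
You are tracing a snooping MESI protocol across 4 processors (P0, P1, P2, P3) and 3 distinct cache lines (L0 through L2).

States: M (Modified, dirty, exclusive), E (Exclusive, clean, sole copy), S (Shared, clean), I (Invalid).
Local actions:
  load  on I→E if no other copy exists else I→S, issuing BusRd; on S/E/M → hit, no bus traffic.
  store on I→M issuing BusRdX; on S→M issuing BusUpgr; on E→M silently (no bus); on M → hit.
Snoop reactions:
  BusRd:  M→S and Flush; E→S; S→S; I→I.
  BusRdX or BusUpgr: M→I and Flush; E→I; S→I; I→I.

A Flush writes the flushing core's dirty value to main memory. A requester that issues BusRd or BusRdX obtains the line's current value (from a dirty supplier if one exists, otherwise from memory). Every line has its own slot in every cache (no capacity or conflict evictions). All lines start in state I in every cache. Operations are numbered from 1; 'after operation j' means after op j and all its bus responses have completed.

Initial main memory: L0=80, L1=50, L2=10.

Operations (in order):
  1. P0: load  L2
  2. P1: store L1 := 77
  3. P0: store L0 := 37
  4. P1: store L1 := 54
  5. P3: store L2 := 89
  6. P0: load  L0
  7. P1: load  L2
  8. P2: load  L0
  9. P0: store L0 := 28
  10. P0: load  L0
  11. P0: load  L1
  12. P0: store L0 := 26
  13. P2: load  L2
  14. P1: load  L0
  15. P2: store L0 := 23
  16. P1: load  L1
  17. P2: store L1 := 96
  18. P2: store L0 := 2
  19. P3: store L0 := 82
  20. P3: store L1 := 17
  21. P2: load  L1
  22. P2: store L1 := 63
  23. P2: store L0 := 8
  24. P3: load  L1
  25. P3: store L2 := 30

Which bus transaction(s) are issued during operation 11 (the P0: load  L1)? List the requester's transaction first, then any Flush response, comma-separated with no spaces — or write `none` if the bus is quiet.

bus = BusRd,Flush

1. P0: load  L2  bus=[BusRd]  L2: P0=E P1=I P2=I P3=I  mem[L2]=10
2. P1: store L1 := 77  bus=[BusRdX]  L1: P0=I P1=M P2=I P3=I  mem[L1]=50
3. P0: store L0 := 37  bus=[BusRdX]  L0: P0=M P1=I P2=I P3=I  mem[L0]=80
4. P1: store L1 := 54  bus=[-]  L1: P0=I P1=M P2=I P3=I  mem[L1]=50
5. P3: store L2 := 89  bus=[BusRdX]  L2: P0=I P1=I P2=I P3=M  mem[L2]=10
6. P0: load  L0  bus=[-]  L0: P0=M P1=I P2=I P3=I  mem[L0]=80
7. P1: load  L2  bus=[BusRd,Flush]  L2: P0=I P1=S P2=I P3=S  mem[L2]=89
8. P2: load  L0  bus=[BusRd,Flush]  L0: P0=S P1=I P2=S P3=I  mem[L0]=37
9. P0: store L0 := 28  bus=[BusUpgr]  L0: P0=M P1=I P2=I P3=I  mem[L0]=37
10. P0: load  L0  bus=[-]  L0: P0=M P1=I P2=I P3=I  mem[L0]=37
11. P0: load  L1  bus=[BusRd,Flush]  L1: P0=S P1=S P2=I P3=I  mem[L1]=54
12. P0: store L0 := 26  bus=[-]  L0: P0=M P1=I P2=I P3=I  mem[L0]=37
13. P2: load  L2  bus=[BusRd]  L2: P0=I P1=S P2=S P3=S  mem[L2]=89
14. P1: load  L0  bus=[BusRd,Flush]  L0: P0=S P1=S P2=I P3=I  mem[L0]=26
15. P2: store L0 := 23  bus=[BusRdX]  L0: P0=I P1=I P2=M P3=I  mem[L0]=26
16. P1: load  L1  bus=[-]  L1: P0=S P1=S P2=I P3=I  mem[L1]=54
17. P2: store L1 := 96  bus=[BusRdX]  L1: P0=I P1=I P2=M P3=I  mem[L1]=54
18. P2: store L0 := 2  bus=[-]  L0: P0=I P1=I P2=M P3=I  mem[L0]=26
19. P3: store L0 := 82  bus=[BusRdX,Flush]  L0: P0=I P1=I P2=I P3=M  mem[L0]=2
20. P3: store L1 := 17  bus=[BusRdX,Flush]  L1: P0=I P1=I P2=I P3=M  mem[L1]=96
21. P2: load  L1  bus=[BusRd,Flush]  L1: P0=I P1=I P2=S P3=S  mem[L1]=17
22. P2: store L1 := 63  bus=[BusUpgr]  L1: P0=I P1=I P2=M P3=I  mem[L1]=17
23. P2: store L0 := 8  bus=[BusRdX,Flush]  L0: P0=I P1=I P2=M P3=I  mem[L0]=82
24. P3: load  L1  bus=[BusRd,Flush]  L1: P0=I P1=I P2=S P3=S  mem[L1]=63
25. P3: store L2 := 30  bus=[BusUpgr]  L2: P0=I P1=I P2=I P3=M  mem[L2]=89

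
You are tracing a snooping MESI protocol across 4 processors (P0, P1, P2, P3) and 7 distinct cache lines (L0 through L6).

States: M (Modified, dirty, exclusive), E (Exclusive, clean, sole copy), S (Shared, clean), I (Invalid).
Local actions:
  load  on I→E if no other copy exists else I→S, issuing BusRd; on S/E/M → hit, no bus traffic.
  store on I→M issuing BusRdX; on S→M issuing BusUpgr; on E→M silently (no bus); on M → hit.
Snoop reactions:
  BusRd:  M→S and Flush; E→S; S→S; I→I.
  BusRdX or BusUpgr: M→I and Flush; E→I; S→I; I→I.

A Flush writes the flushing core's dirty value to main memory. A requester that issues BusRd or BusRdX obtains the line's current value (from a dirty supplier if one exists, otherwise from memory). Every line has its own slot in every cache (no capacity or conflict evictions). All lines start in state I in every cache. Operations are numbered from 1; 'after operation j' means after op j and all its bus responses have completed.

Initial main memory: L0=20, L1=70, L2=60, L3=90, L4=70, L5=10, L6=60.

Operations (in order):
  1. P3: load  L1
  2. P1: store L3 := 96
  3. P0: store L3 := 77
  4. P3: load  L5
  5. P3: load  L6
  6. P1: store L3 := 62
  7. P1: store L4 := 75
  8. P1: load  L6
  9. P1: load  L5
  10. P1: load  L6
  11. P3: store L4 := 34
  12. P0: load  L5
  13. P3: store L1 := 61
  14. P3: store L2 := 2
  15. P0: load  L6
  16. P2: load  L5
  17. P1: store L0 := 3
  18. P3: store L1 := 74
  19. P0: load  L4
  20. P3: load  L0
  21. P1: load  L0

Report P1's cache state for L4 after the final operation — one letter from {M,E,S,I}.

  op1 P3: load  L1 → I/I/I/E on L1; bus BusRd; mem=70
  op2 P1: store L3 := 96 → I/M/I/I on L3; bus BusRdX; mem=90
  op3 P0: store L3 := 77 → M/I/I/I on L3; bus BusRdX Flush; mem=96
  op4 P3: load  L5 → I/I/I/E on L5; bus BusRd; mem=10
  op5 P3: load  L6 → I/I/I/E on L6; bus BusRd; mem=60
  op6 P1: store L3 := 62 → I/M/I/I on L3; bus BusRdX Flush; mem=77
  op7 P1: store L4 := 75 → I/M/I/I on L4; bus BusRdX; mem=70
  op8 P1: load  L6 → I/S/I/S on L6; bus BusRd; mem=60
  op9 P1: load  L5 → I/S/I/S on L5; bus BusRd; mem=10
  op10 P1: load  L6 → I/S/I/S on L6; bus (none); mem=60
  op11 P3: store L4 := 34 → I/I/I/M on L4; bus BusRdX Flush; mem=75
  op12 P0: load  L5 → S/S/I/S on L5; bus BusRd; mem=10
  op13 P3: store L1 := 61 → I/I/I/M on L1; bus (none); mem=70
  op14 P3: store L2 := 2 → I/I/I/M on L2; bus BusRdX; mem=60
  op15 P0: load  L6 → S/S/I/S on L6; bus BusRd; mem=60
  op16 P2: load  L5 → S/S/S/S on L5; bus BusRd; mem=10
  op17 P1: store L0 := 3 → I/M/I/I on L0; bus BusRdX; mem=20
  op18 P3: store L1 := 74 → I/I/I/M on L1; bus (none); mem=70
  op19 P0: load  L4 → S/I/I/S on L4; bus BusRd Flush; mem=34
  op20 P3: load  L0 → I/S/I/S on L0; bus BusRd Flush; mem=3
  op21 P1: load  L0 → I/S/I/S on L0; bus (none); mem=3

state = I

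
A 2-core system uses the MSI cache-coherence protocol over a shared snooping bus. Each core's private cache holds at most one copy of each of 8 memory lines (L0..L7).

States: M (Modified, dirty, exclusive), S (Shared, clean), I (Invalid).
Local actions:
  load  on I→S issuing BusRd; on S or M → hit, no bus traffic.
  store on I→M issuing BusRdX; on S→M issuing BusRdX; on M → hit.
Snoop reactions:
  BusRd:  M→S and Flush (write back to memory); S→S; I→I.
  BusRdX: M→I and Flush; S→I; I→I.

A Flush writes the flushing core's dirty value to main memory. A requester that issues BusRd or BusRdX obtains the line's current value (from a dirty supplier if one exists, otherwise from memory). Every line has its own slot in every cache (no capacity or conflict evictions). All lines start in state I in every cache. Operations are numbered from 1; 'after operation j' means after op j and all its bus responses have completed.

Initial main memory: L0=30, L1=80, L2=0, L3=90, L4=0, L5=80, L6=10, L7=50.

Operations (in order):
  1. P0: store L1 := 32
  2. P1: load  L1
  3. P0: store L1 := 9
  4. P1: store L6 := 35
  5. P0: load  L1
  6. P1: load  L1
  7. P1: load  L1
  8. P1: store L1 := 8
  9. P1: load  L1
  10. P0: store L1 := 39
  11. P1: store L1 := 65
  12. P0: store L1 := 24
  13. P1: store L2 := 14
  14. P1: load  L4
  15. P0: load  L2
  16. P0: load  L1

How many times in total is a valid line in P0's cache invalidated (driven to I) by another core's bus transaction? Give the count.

[1] P0: store L1 := 32 | P0:M(32), P1:I | bus: BusRdX
[2] P1: load  L1 | P0:S(32), P1:S(32) | bus: BusRd,Flush
[3] P0: store L1 := 9 | P0:M(9), P1:I | bus: BusRdX
[4] P1: store L6 := 35 | P0:I, P1:M(35) | bus: BusRdX
[5] P0: load  L1 | P0:M(9), P1:I | bus: none
[6] P1: load  L1 | P0:S(9), P1:S(9) | bus: BusRd,Flush
[7] P1: load  L1 | P0:S(9), P1:S(9) | bus: none
[8] P1: store L1 := 8 | P0:I, P1:M(8) | bus: BusRdX
[9] P1: load  L1 | P0:I, P1:M(8) | bus: none
[10] P0: store L1 := 39 | P0:M(39), P1:I | bus: BusRdX,Flush
[11] P1: store L1 := 65 | P0:I, P1:M(65) | bus: BusRdX,Flush
[12] P0: store L1 := 24 | P0:M(24), P1:I | bus: BusRdX,Flush
[13] P1: store L2 := 14 | P0:I, P1:M(14) | bus: BusRdX
[14] P1: load  L4 | P0:I, P1:S(0) | bus: BusRd
[15] P0: load  L2 | P0:S(14), P1:S(14) | bus: BusRd,Flush
[16] P0: load  L1 | P0:M(24), P1:I | bus: none

invalidations = 2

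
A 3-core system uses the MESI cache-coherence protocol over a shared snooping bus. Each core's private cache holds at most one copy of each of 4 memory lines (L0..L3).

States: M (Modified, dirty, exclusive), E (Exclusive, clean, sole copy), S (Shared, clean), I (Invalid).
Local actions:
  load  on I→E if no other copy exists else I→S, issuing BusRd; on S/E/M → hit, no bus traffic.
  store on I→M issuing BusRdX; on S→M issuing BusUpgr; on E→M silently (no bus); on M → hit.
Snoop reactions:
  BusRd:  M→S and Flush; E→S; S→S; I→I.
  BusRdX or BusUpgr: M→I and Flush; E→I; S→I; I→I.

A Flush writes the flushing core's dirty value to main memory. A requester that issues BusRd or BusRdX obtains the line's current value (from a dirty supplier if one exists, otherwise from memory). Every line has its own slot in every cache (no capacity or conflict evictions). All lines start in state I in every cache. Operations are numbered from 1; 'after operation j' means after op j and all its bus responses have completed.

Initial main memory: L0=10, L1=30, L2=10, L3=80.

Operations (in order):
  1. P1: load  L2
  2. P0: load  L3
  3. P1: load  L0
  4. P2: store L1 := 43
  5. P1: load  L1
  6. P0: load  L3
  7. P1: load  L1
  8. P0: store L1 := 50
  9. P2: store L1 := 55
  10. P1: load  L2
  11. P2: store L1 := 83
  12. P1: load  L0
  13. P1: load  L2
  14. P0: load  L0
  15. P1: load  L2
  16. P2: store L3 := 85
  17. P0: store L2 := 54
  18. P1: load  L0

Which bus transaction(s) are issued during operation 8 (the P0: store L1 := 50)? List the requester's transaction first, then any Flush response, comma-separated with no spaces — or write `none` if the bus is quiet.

bus = BusRdX

step 1: P1: load  L2  ⟶  IEI  (L2)  txn=BusRd  M[L2]=10
step 2: P0: load  L3  ⟶  EII  (L3)  txn=BusRd  M[L3]=80
step 3: P1: load  L0  ⟶  IEI  (L0)  txn=BusRd  M[L0]=10
step 4: P2: store L1 := 43  ⟶  IIM  (L1)  txn=BusRdX  M[L1]=30
step 5: P1: load  L1  ⟶  ISS  (L1)  txn=BusRd+Flush  M[L1]=43
step 6: P0: load  L3  ⟶  EII  (L3)  txn=∅  M[L3]=80
step 7: P1: load  L1  ⟶  ISS  (L1)  txn=∅  M[L1]=43
step 8: P0: store L1 := 50  ⟶  MII  (L1)  txn=BusRdX  M[L1]=43
step 9: P2: store L1 := 55  ⟶  IIM  (L1)  txn=BusRdX+Flush  M[L1]=50
step 10: P1: load  L2  ⟶  IEI  (L2)  txn=∅  M[L2]=10
step 11: P2: store L1 := 83  ⟶  IIM  (L1)  txn=∅  M[L1]=50
step 12: P1: load  L0  ⟶  IEI  (L0)  txn=∅  M[L0]=10
step 13: P1: load  L2  ⟶  IEI  (L2)  txn=∅  M[L2]=10
step 14: P0: load  L0  ⟶  SSI  (L0)  txn=BusRd  M[L0]=10
step 15: P1: load  L2  ⟶  IEI  (L2)  txn=∅  M[L2]=10
step 16: P2: store L3 := 85  ⟶  IIM  (L3)  txn=BusRdX  M[L3]=80
step 17: P0: store L2 := 54  ⟶  MII  (L2)  txn=BusRdX  M[L2]=10
step 18: P1: load  L0  ⟶  SSI  (L0)  txn=∅  M[L0]=10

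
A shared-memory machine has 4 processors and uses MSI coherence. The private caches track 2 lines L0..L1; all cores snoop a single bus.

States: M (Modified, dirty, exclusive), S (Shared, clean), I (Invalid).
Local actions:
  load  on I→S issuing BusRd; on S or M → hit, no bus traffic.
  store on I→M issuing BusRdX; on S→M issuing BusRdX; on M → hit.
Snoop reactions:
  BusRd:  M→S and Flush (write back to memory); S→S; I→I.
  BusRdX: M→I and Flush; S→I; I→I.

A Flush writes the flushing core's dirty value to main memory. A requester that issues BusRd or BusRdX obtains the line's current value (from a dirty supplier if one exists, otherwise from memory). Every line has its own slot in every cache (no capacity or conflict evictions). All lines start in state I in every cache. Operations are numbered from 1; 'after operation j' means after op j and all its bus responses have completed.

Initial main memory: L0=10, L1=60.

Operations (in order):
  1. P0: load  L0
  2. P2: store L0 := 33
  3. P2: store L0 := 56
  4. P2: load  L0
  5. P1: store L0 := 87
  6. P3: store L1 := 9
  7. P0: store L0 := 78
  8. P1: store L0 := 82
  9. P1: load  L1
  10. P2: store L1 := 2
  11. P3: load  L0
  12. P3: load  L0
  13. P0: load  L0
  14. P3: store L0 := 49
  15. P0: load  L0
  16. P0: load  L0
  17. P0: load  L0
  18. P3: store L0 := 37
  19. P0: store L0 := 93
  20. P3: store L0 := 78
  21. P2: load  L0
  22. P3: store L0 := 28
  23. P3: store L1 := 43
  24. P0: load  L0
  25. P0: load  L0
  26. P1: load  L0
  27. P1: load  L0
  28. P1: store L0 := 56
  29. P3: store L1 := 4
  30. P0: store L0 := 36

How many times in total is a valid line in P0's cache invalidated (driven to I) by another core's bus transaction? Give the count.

invalidations = 6

  op1 P0: load  L0 → S/I/I/I on L0; bus BusRd; mem=10
  op2 P2: store L0 := 33 → I/I/M/I on L0; bus BusRdX; mem=10
  op3 P2: store L0 := 56 → I/I/M/I on L0; bus (none); mem=10
  op4 P2: load  L0 → I/I/M/I on L0; bus (none); mem=10
  op5 P1: store L0 := 87 → I/M/I/I on L0; bus BusRdX Flush; mem=56
  op6 P3: store L1 := 9 → I/I/I/M on L1; bus BusRdX; mem=60
  op7 P0: store L0 := 78 → M/I/I/I on L0; bus BusRdX Flush; mem=87
  op8 P1: store L0 := 82 → I/M/I/I on L0; bus BusRdX Flush; mem=78
  op9 P1: load  L1 → I/S/I/S on L1; bus BusRd Flush; mem=9
  op10 P2: store L1 := 2 → I/I/M/I on L1; bus BusRdX; mem=9
  op11 P3: load  L0 → I/S/I/S on L0; bus BusRd Flush; mem=82
  op12 P3: load  L0 → I/S/I/S on L0; bus (none); mem=82
  op13 P0: load  L0 → S/S/I/S on L0; bus BusRd; mem=82
  op14 P3: store L0 := 49 → I/I/I/M on L0; bus BusRdX; mem=82
  op15 P0: load  L0 → S/I/I/S on L0; bus BusRd Flush; mem=49
  op16 P0: load  L0 → S/I/I/S on L0; bus (none); mem=49
  op17 P0: load  L0 → S/I/I/S on L0; bus (none); mem=49
  op18 P3: store L0 := 37 → I/I/I/M on L0; bus BusRdX; mem=49
  op19 P0: store L0 := 93 → M/I/I/I on L0; bus BusRdX Flush; mem=37
  op20 P3: store L0 := 78 → I/I/I/M on L0; bus BusRdX Flush; mem=93
  op21 P2: load  L0 → I/I/S/S on L0; bus BusRd Flush; mem=78
  op22 P3: store L0 := 28 → I/I/I/M on L0; bus BusRdX; mem=78
  op23 P3: store L1 := 43 → I/I/I/M on L1; bus BusRdX Flush; mem=2
  op24 P0: load  L0 → S/I/I/S on L0; bus BusRd Flush; mem=28
  op25 P0: load  L0 → S/I/I/S on L0; bus (none); mem=28
  op26 P1: load  L0 → S/S/I/S on L0; bus BusRd; mem=28
  op27 P1: load  L0 → S/S/I/S on L0; bus (none); mem=28
  op28 P1: store L0 := 56 → I/M/I/I on L0; bus BusRdX; mem=28
  op29 P3: store L1 := 4 → I/I/I/M on L1; bus (none); mem=2
  op30 P0: store L0 := 36 → M/I/I/I on L0; bus BusRdX Flush; mem=56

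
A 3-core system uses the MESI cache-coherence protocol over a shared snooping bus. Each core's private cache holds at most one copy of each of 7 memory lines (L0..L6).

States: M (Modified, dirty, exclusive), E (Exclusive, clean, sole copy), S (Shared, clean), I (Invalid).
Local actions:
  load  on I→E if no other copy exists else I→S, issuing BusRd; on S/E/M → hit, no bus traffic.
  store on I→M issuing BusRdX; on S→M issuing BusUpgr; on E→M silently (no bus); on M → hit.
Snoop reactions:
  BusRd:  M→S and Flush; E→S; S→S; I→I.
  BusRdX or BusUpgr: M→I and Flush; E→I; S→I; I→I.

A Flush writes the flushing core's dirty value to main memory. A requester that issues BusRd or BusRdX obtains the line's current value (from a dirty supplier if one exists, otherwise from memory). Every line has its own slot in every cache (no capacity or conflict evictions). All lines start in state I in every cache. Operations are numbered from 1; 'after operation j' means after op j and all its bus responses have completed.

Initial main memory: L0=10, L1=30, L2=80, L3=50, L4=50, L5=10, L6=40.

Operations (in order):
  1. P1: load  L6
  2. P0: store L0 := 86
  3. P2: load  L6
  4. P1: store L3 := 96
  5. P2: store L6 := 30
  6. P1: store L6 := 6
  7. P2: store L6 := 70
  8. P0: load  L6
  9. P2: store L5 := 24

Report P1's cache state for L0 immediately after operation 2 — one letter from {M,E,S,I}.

state = I

  op1 P1: load  L6 → I/E/I on L6; bus BusRd; mem=40
  op2 P0: store L0 := 86 → M/I/I on L0; bus BusRdX; mem=10
  op3 P2: load  L6 → I/S/S on L6; bus BusRd; mem=40
  op4 P1: store L3 := 96 → I/M/I on L3; bus BusRdX; mem=50
  op5 P2: store L6 := 30 → I/I/M on L6; bus BusUpgr; mem=40
  op6 P1: store L6 := 6 → I/M/I on L6; bus BusRdX Flush; mem=30
  op7 P2: store L6 := 70 → I/I/M on L6; bus BusRdX Flush; mem=6
  op8 P0: load  L6 → S/I/S on L6; bus BusRd Flush; mem=70
  op9 P2: store L5 := 24 → I/I/M on L5; bus BusRdX; mem=10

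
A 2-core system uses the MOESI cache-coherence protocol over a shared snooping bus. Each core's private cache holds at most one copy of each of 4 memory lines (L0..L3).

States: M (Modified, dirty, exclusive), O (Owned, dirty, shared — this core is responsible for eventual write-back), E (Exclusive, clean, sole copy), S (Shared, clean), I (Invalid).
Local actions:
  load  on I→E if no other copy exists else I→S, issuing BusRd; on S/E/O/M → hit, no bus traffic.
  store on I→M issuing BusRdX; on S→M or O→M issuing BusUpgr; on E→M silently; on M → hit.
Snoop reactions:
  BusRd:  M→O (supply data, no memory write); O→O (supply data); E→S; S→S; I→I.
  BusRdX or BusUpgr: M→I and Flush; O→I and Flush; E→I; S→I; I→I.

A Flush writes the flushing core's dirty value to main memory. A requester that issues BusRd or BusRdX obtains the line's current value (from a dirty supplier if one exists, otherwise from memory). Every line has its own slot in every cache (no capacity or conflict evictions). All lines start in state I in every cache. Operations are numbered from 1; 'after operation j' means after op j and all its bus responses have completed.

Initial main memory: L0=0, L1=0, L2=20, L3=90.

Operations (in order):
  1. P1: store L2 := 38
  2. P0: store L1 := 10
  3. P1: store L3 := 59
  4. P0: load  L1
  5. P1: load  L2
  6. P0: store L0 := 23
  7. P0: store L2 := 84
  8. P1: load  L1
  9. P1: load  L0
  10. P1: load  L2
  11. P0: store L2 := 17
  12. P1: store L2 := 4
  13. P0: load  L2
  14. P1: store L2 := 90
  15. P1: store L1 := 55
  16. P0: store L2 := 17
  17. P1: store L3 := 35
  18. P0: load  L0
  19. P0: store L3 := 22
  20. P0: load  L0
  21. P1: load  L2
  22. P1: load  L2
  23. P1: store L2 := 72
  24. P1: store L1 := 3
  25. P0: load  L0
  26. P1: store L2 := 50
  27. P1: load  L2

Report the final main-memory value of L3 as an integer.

memory[L3] = 35

  op1 P1: store L2 := 38 → I/M on L2; bus BusRdX; mem=20
  op2 P0: store L1 := 10 → M/I on L1; bus BusRdX; mem=0
  op3 P1: store L3 := 59 → I/M on L3; bus BusRdX; mem=90
  op4 P0: load  L1 → M/I on L1; bus (none); mem=0
  op5 P1: load  L2 → I/M on L2; bus (none); mem=20
  op6 P0: store L0 := 23 → M/I on L0; bus BusRdX; mem=0
  op7 P0: store L2 := 84 → M/I on L2; bus BusRdX Flush; mem=38
  op8 P1: load  L1 → O/S on L1; bus BusRd; mem=0
  op9 P1: load  L0 → O/S on L0; bus BusRd; mem=0
  op10 P1: load  L2 → O/S on L2; bus BusRd; mem=38
  op11 P0: store L2 := 17 → M/I on L2; bus BusUpgr; mem=38
  op12 P1: store L2 := 4 → I/M on L2; bus BusRdX Flush; mem=17
  op13 P0: load  L2 → S/O on L2; bus BusRd; mem=17
  op14 P1: store L2 := 90 → I/M on L2; bus BusUpgr; mem=17
  op15 P1: store L1 := 55 → I/M on L1; bus BusUpgr Flush; mem=10
  op16 P0: store L2 := 17 → M/I on L2; bus BusRdX Flush; mem=90
  op17 P1: store L3 := 35 → I/M on L3; bus (none); mem=90
  op18 P0: load  L0 → O/S on L0; bus (none); mem=0
  op19 P0: store L3 := 22 → M/I on L3; bus BusRdX Flush; mem=35
  op20 P0: load  L0 → O/S on L0; bus (none); mem=0
  op21 P1: load  L2 → O/S on L2; bus BusRd; mem=90
  op22 P1: load  L2 → O/S on L2; bus (none); mem=90
  op23 P1: store L2 := 72 → I/M on L2; bus BusUpgr Flush; mem=17
  op24 P1: store L1 := 3 → I/M on L1; bus (none); mem=10
  op25 P0: load  L0 → O/S on L0; bus (none); mem=0
  op26 P1: store L2 := 50 → I/M on L2; bus (none); mem=17
  op27 P1: load  L2 → I/M on L2; bus (none); mem=17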